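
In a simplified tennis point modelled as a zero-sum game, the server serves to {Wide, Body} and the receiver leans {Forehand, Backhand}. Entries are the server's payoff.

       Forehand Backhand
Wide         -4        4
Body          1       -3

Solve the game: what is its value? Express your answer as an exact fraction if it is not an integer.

-2/3

Row minima: Wide → -4, Body → -3; maximin = -3.
Column maxima: Forehand → 1, Backhand → 4; minimax = 1.
-3 ≠ 1, so there is no saddle point; optimal play is mixed.
Let the server play Wide with probability p. Expected payoff against Forehand: (-4)p + 1(1−p) = −5p + 1; against Backhand: 4p + (-3)(1−p) = 7p − 3.
Setting these equal: −5p + 1 = 7p − 3 ⇒ −12p = -4 ⇒ p = 1/3, and the value is (-5)·(1/3) + 1 = -2/3.
For the receiver: with q = P(Forehand), equating Wide's and Body's payoffs gives −8q + 4 = 4q − 3 ⇒ q = 7/12.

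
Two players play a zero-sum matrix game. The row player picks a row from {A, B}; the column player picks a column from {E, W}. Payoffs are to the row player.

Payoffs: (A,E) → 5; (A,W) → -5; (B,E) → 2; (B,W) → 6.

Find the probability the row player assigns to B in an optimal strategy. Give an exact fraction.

Row minima: A → -5, B → 2; maximin = 2.
Column maxima: E → 5, W → 6; minimax = 5.
2 ≠ 5, so there is no saddle point; optimal play is mixed.
Let the row player play A with probability p. Expected payoff against E: 5p + 2(1−p) = 3p + 2; against W: (-5)p + 6(1−p) = −11p + 6.
Setting these equal: 3p + 2 = −11p + 6 ⇒ 14p = 4 ⇒ p = 2/7, and the value is (3)·(2/7) + 2 = 20/7.
For the column player: with q = P(E), equating A's and B's payoffs gives 10q − 5 = −4q + 6 ⇒ q = 11/14.

5/7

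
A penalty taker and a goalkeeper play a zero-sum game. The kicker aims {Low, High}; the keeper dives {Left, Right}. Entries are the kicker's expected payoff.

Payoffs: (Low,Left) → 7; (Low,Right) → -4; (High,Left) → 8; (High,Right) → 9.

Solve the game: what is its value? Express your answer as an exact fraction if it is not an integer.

Row minima: Low → -4, High → 8; maximin = 8.
Column maxima: Left → 8, Right → 9; minimax = 8.
Since maximin = minimax = 8, there is a saddle point and the value is 8.

8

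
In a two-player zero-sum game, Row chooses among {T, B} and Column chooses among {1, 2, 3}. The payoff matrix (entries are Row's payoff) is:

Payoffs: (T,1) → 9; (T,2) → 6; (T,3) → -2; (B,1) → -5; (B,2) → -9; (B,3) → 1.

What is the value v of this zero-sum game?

-2/3

Row minima: T → -2, B → -9; maximin = -2.
Column maxima: 1 → 9, 2 → 6, 3 → 1; minimax = 1.
-2 ≠ 1, so there is no saddle point; optimal play is mixed.
1 is strictly dominated by 2 (it gives Row strictly more in every row), so Column never plays it.
On the remaining 2×2 (T, B vs 2, 3):
Let Row play T with probability p. Expected payoff against 2: 6p + (-9)(1−p) = 15p − 9; against 3: (-2)p + 1(1−p) = −3p + 1.
Setting these equal: 15p − 9 = −3p + 1 ⇒ 18p = 10 ⇒ p = 5/9, and the value is (15)·(5/9) − 9 = -2/3.
For Column: with q = P(2), equating T's and B's payoffs gives 8q − 2 = −10q + 1 ⇒ q = 1/6.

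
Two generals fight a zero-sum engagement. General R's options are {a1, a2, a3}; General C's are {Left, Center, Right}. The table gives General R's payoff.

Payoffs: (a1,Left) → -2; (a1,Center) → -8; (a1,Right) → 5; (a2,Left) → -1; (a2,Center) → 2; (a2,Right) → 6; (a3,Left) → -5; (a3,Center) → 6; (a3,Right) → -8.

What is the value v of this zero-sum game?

-1

Row minima: a1 → -8, a2 → -1, a3 → -8; maximin = -1.
Column maxima: Left → -1, Center → 6, Right → 6; minimax = -1.
Since maximin = minimax = -1, there is a saddle point and the value is -1.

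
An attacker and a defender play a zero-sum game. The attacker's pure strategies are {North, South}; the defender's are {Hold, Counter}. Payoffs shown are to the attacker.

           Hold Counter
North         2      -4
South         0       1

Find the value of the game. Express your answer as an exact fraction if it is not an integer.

2/7

Row minima: North → -4, South → 0; maximin = 0.
Column maxima: Hold → 2, Counter → 1; minimax = 1.
0 ≠ 1, so there is no saddle point; optimal play is mixed.
Let the attacker play North with probability p. Expected payoff against Hold: 2p + 0(1−p) = 2p; against Counter: (-4)p + 1(1−p) = −5p + 1.
Setting these equal: 2p = −5p + 1 ⇒ 7p = 1 ⇒ p = 1/7, and the value is (2)·(1/7) = 2/7.
For the defender: with q = P(Hold), equating North's and South's payoffs gives 6q − 4 = −q + 1 ⇒ q = 5/7.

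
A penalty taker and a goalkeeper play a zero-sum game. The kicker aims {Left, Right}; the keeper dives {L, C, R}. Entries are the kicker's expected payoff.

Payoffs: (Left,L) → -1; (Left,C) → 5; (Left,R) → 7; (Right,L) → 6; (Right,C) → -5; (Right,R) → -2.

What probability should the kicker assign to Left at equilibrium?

11/17

Row minima: Left → -1, Right → -5; maximin = -1.
Column maxima: L → 6, C → 5, R → 7; minimax = 5.
-1 ≠ 5, so there is no saddle point; optimal play is mixed.
R is strictly dominated by C (it gives the kicker strictly more in every row), so the keeper never plays it.
On the remaining 2×2 (Left, Right vs L, C):
Let the kicker play Left with probability p. Expected payoff against L: (-1)p + 6(1−p) = −7p + 6; against C: 5p + (-5)(1−p) = 10p − 5.
Setting these equal: −7p + 6 = 10p − 5 ⇒ −17p = -11 ⇒ p = 11/17, and the value is (-7)·(11/17) + 6 = 25/17.
For the keeper: with q = P(L), equating Left's and Right's payoffs gives −6q + 5 = 11q − 5 ⇒ q = 10/17.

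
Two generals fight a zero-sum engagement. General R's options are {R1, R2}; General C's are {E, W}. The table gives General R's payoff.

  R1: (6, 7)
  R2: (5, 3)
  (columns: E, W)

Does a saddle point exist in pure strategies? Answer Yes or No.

Yes

Row minima: R1 → 6, R2 → 3; maximin = 6.
Column maxima: E → 6, W → 7; minimax = 6.
maximin = minimax = 6, so a saddle point exists.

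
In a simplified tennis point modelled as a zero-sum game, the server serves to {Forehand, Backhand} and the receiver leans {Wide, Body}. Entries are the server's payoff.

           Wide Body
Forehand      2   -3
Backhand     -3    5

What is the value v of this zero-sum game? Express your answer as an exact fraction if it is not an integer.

Row minima: Forehand → -3, Backhand → -3; maximin = -3.
Column maxima: Wide → 2, Body → 5; minimax = 2.
-3 ≠ 2, so there is no saddle point; optimal play is mixed.
Let the server play Forehand with probability p. Expected payoff against Wide: 2p + (-3)(1−p) = 5p − 3; against Body: (-3)p + 5(1−p) = −8p + 5.
Setting these equal: 5p − 3 = −8p + 5 ⇒ 13p = 8 ⇒ p = 8/13, and the value is (5)·(8/13) − 3 = 1/13.
For the receiver: with q = P(Wide), equating Forehand's and Backhand's payoffs gives 5q − 3 = −8q + 5 ⇒ q = 8/13.

1/13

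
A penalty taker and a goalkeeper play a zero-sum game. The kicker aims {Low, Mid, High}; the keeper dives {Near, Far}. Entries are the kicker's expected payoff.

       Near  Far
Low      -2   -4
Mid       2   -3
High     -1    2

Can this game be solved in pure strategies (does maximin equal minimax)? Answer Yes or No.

Row minima: Low → -4, Mid → -3, High → -1; maximin = -1.
Column maxima: Near → 2, Far → 2; minimax = 2.
-1 ≠ 2, so no pure-strategy equilibrium exists.

No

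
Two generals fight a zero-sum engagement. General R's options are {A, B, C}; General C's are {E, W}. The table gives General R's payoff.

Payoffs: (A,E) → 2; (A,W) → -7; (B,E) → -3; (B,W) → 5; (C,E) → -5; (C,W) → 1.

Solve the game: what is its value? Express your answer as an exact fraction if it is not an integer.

Row minima: A → -7, B → -3, C → -5; maximin = -3.
Column maxima: E → 2, W → 5; minimax = 2.
-3 ≠ 2, so there is no saddle point; optimal play is mixed.
C is strictly dominated by B, so General R never plays it.
On the remaining 2×2 (A, B vs E, W):
Let General R play A with probability p. Expected payoff against E: 2p + (-3)(1−p) = 5p − 3; against W: (-7)p + 5(1−p) = −12p + 5.
Setting these equal: 5p − 3 = −12p + 5 ⇒ 17p = 8 ⇒ p = 8/17, and the value is (5)·(8/17) − 3 = -11/17.
For General C: with q = P(E), equating A's and B's payoffs gives 9q − 7 = −8q + 5 ⇒ q = 12/17.

-11/17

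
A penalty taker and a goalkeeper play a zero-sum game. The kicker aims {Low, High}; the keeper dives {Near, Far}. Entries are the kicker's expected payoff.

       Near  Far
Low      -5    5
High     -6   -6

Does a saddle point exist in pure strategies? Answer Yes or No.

Row minima: Low → -5, High → -6; maximin = -5.
Column maxima: Near → -5, Far → 5; minimax = -5.
maximin = minimax = -5, so a saddle point exists.

Yes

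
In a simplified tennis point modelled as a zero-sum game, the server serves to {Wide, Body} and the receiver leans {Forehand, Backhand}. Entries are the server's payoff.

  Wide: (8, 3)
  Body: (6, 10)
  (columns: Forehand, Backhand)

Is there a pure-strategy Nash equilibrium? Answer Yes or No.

Row minima: Wide → 3, Body → 6; maximin = 6.
Column maxima: Forehand → 8, Backhand → 10; minimax = 8.
6 ≠ 8, so no pure-strategy equilibrium exists.

No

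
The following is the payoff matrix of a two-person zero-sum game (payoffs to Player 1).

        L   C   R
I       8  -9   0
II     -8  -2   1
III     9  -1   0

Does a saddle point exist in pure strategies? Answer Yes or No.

Row minima: I → -9, II → -8, III → -1; maximin = -1.
Column maxima: L → 9, C → -1, R → 1; minimax = -1.
maximin = minimax = -1, so a saddle point exists.

Yes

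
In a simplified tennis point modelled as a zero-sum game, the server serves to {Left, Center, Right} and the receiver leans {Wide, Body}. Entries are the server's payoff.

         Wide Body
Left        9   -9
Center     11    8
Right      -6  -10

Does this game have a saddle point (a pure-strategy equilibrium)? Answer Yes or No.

Yes

Row minima: Left → -9, Center → 8, Right → -10; maximin = 8.
Column maxima: Wide → 11, Body → 8; minimax = 8.
maximin = minimax = 8, so a saddle point exists.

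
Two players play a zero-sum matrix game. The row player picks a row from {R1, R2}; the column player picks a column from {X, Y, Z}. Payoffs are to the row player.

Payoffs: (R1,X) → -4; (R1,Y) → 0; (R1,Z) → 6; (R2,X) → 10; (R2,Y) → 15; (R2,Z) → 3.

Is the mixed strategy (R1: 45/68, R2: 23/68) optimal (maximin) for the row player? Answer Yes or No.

No

Against X this mix gives (45/68)·(-4) + (23/68)·10 = 25/34.
Against Y this mix gives (45/68)·0 + (23/68)·15 = 345/68.
Against Z this mix gives (45/68)·6 + (23/68)·3 = 339/68.
The column player will play X, holding the row player to 25/34. Shifting weight toward the row that does better against X would raise this floor (the equalizing mix achieves 72/17 against both X and Z), so the proposed strategy is not optimal.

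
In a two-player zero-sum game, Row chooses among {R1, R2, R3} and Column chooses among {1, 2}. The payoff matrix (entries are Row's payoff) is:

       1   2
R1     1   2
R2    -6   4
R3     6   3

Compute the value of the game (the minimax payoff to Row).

42/13

Row minima: R1 → 1, R2 → -6, R3 → 3; maximin = 3.
Column maxima: 1 → 6, 2 → 4; minimax = 4.
3 ≠ 4, so there is no saddle point; optimal play is mixed.
R1 is strictly dominated by R3, so Row never plays it.
On the remaining 2×2 (R2, R3 vs 1, 2):
Let Row play R2 with probability p. Expected payoff against 1: (-6)p + 6(1−p) = −12p + 6; against 2: 4p + 3(1−p) = p + 3.
Setting these equal: −12p + 6 = p + 3 ⇒ −13p = -3 ⇒ p = 3/13, and the value is (-12)·(3/13) + 6 = 42/13.
For Column: with q = P(1), equating R2's and R3's payoffs gives −10q + 4 = 3q + 3 ⇒ q = 1/13.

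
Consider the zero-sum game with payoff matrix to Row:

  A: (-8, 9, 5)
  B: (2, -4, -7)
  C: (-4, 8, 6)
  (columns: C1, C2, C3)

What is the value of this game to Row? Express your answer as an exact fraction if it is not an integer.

Row minima: A → -8, B → -7, C → -4; maximin = -4.
Column maxima: C1 → 2, C2 → 9, C3 → 6; minimax = 2.
-4 ≠ 2, so there is no saddle point; optimal play is mixed.
C2 is strictly dominated by C3 (it gives Row strictly more in every row), so Column never plays it.
With C2 eliminated, A is strictly dominated by C (C gives Row strictly more in every remaining column), so Row never plays it.
On the remaining 2×2 (B, C vs C1, C3):
Let Row play B with probability p. Expected payoff against C1: 2p + (-4)(1−p) = 6p − 4; against C3: (-7)p + 6(1−p) = −13p + 6.
Setting these equal: 6p − 4 = −13p + 6 ⇒ 19p = 10 ⇒ p = 10/19, and the value is (6)·(10/19) − 4 = -16/19.
For Column: with q = P(C1), equating B's and C's payoffs gives 9q − 7 = −10q + 6 ⇒ q = 13/19.

-16/19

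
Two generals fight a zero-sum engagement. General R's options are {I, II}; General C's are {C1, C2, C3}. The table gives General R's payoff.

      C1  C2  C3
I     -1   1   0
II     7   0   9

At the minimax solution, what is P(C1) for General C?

Row minima: I → -1, II → 0; maximin = 0.
Column maxima: C1 → 7, C2 → 1, C3 → 9; minimax = 1.
0 ≠ 1, so there is no saddle point; optimal play is mixed.
C3 is strictly dominated by C1 (it gives General R strictly more in every row), so General C never plays it.
On the remaining 2×2 (I, II vs C1, C2):
Let General R play I with probability p. Expected payoff against C1: (-1)p + 7(1−p) = −8p + 7; against C2: 1p + 0(1−p) = p.
Setting these equal: −8p + 7 = p ⇒ −9p = -7 ⇒ p = 7/9, and the value is (-8)·(7/9) + 7 = 7/9.
For General C: with q = P(C1), equating I's and II's payoffs gives −2q + 1 = 7q ⇒ q = 1/9.

1/9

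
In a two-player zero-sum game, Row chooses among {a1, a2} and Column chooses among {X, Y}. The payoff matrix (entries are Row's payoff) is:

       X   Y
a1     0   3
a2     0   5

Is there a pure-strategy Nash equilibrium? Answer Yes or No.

Row minima: a1 → 0, a2 → 0; maximin = 0.
Column maxima: X → 0, Y → 5; minimax = 0.
maximin = minimax = 0, so a saddle point exists.

Yes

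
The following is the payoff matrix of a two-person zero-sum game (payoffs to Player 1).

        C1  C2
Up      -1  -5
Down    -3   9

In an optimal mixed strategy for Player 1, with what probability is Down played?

1/4

Row minima: Up → -5, Down → -3; maximin = -3.
Column maxima: C1 → -1, C2 → 9; minimax = -1.
-3 ≠ -1, so there is no saddle point; optimal play is mixed.
Let Player 1 play Up with probability p. Expected payoff against C1: (-1)p + (-3)(1−p) = 2p − 3; against C2: (-5)p + 9(1−p) = −14p + 9.
Setting these equal: 2p − 3 = −14p + 9 ⇒ 16p = 12 ⇒ p = 3/4, and the value is (2)·(3/4) − 3 = -3/2.
For Player 2: with q = P(C1), equating Up's and Down's payoffs gives 4q − 5 = −12q + 9 ⇒ q = 7/8.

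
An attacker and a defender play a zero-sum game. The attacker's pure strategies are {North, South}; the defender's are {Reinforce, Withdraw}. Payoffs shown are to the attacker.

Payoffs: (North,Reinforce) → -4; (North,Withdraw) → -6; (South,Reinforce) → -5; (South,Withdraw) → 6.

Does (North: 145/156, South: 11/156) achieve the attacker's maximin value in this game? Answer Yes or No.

Against Reinforce this mix gives (145/156)·(-4) + (11/156)·(-5) = -635/156.
Against Withdraw this mix gives (145/156)·(-6) + (11/156)·6 = -67/13.
The defender will play Withdraw, holding the attacker to -67/13. Shifting weight toward the row that does better against Withdraw would raise this floor (the equalizing mix achieves -54/13 against both Withdraw and Reinforce), so the proposed strategy is not optimal.

No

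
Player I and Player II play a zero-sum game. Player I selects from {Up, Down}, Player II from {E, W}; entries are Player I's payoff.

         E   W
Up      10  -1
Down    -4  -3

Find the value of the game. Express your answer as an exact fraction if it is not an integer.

-1

Row minima: Up → -1, Down → -4; maximin = -1.
Column maxima: E → 10, W → -1; minimax = -1.
Since maximin = minimax = -1, there is a saddle point and the value is -1.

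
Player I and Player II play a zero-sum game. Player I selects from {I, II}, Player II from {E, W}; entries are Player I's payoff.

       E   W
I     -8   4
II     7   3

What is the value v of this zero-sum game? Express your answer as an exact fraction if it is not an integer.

Row minima: I → -8, II → 3; maximin = 3.
Column maxima: E → 7, W → 4; minimax = 4.
3 ≠ 4, so there is no saddle point; optimal play is mixed.
Let Player I play I with probability p. Expected payoff against E: (-8)p + 7(1−p) = −15p + 7; against W: 4p + 3(1−p) = p + 3.
Setting these equal: −15p + 7 = p + 3 ⇒ −16p = -4 ⇒ p = 1/4, and the value is (-15)·(1/4) + 7 = 13/4.
For Player II: with q = P(E), equating I's and II's payoffs gives −12q + 4 = 4q + 3 ⇒ q = 1/16.

13/4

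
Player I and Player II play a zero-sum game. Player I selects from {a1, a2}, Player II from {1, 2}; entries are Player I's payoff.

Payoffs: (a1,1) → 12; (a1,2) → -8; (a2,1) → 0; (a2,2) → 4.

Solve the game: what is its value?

2

Row minima: a1 → -8, a2 → 0; maximin = 0.
Column maxima: 1 → 12, 2 → 4; minimax = 4.
0 ≠ 4, so there is no saddle point; optimal play is mixed.
Let Player I play a1 with probability p. Expected payoff against 1: 12p + 0(1−p) = 12p; against 2: (-8)p + 4(1−p) = −12p + 4.
Setting these equal: 12p = −12p + 4 ⇒ 24p = 4 ⇒ p = 1/6, and the value is (12)·(1/6) = 2.
For Player II: with q = P(1), equating a1's and a2's payoffs gives 20q − 8 = −4q + 4 ⇒ q = 1/2.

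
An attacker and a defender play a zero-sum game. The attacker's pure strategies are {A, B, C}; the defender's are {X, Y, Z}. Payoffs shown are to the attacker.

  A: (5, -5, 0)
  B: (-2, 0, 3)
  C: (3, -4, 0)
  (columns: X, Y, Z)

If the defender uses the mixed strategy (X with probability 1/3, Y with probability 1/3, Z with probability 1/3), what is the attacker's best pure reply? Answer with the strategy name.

B

Expected payoff of A: (1/3)·5 + (1/3)·(-5) + (1/3)·0 = 0.
Expected payoff of B: (1/3)·(-2) + (1/3)·0 + (1/3)·3 = 1/3.
Expected payoff of C: (1/3)·3 + (1/3)·(-4) + (1/3)·0 = -1/3.
The largest is 1/3, so the attacker's best response is B.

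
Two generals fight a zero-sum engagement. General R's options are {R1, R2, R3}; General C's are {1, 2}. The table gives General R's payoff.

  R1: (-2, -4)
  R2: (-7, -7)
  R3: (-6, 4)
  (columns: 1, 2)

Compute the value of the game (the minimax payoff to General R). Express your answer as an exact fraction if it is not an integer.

-8/3

Row minima: R1 → -4, R2 → -7, R3 → -6; maximin = -4.
Column maxima: 1 → -2, 2 → 4; minimax = -2.
-4 ≠ -2, so there is no saddle point; optimal play is mixed.
R2 is strictly dominated by R1, so General R never plays it.
On the remaining 2×2 (R1, R3 vs 1, 2):
Let General R play R1 with probability p. Expected payoff against 1: (-2)p + (-6)(1−p) = 4p − 6; against 2: (-4)p + 4(1−p) = −8p + 4.
Setting these equal: 4p − 6 = −8p + 4 ⇒ 12p = 10 ⇒ p = 5/6, and the value is (4)·(5/6) − 6 = -8/3.
For General C: with q = P(1), equating R1's and R3's payoffs gives 2q − 4 = −10q + 4 ⇒ q = 2/3.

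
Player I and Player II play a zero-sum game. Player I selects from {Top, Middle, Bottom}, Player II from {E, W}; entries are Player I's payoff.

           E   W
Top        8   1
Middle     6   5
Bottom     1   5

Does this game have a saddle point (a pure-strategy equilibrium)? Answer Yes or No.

Row minima: Top → 1, Middle → 5, Bottom → 1; maximin = 5.
Column maxima: E → 8, W → 5; minimax = 5.
maximin = minimax = 5, so a saddle point exists.

Yes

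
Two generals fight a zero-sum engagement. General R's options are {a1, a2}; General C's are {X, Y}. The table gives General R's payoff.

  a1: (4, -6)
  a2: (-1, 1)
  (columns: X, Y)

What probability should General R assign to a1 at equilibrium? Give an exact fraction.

1/6

Row minima: a1 → -6, a2 → -1; maximin = -1.
Column maxima: X → 4, Y → 1; minimax = 1.
-1 ≠ 1, so there is no saddle point; optimal play is mixed.
Let General R play a1 with probability p. Expected payoff against X: 4p + (-1)(1−p) = 5p − 1; against Y: (-6)p + 1(1−p) = −7p + 1.
Setting these equal: 5p − 1 = −7p + 1 ⇒ 12p = 2 ⇒ p = 1/6, and the value is (5)·(1/6) − 1 = -1/6.
For General C: with q = P(X), equating a1's and a2's payoffs gives 10q − 6 = −2q + 1 ⇒ q = 7/12.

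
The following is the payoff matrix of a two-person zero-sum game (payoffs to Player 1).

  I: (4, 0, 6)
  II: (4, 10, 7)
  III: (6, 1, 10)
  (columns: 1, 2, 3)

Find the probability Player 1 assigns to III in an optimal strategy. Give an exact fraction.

Row minima: I → 0, II → 4, III → 1; maximin = 4.
Column maxima: 1 → 6, 2 → 10, 3 → 10; minimax = 6.
4 ≠ 6, so there is no saddle point; optimal play is mixed.
I is strictly dominated by III, so Player 1 never plays it.
3 is strictly dominated by 1 (it gives Player 1 strictly more in every row), so Player 2 never plays it.
On the remaining 2×2 (II, III vs 1, 2):
Let Player 1 play II with probability p. Expected payoff against 1: 4p + 6(1−p) = −2p + 6; against 2: 10p + 1(1−p) = 9p + 1.
Setting these equal: −2p + 6 = 9p + 1 ⇒ −11p = -5 ⇒ p = 5/11, and the value is (-2)·(5/11) + 6 = 56/11.
For Player 2: with q = P(1), equating II's and III's payoffs gives −6q + 10 = 5q + 1 ⇒ q = 9/11.

6/11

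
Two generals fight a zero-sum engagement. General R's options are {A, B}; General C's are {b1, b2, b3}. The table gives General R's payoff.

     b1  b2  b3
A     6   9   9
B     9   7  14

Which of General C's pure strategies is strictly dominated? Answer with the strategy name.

b3

b1 holds General R's payoff strictly below b3 in every row: 6 < 9, 9 < 14.
So b3 is strictly dominated for General C.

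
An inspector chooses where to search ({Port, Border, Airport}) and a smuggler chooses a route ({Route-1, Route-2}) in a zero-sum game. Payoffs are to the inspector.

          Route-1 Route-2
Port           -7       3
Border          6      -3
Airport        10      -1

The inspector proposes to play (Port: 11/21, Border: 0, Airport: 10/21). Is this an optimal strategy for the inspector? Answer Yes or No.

Yes

Against Route-1 this mix gives (11/21)·(-7) + (10/21)·10 = 23/21.
Against Route-2 this mix gives (11/21)·3 + (10/21)·(-1) = 23/21.
All of the smuggler's active replies (Route-1, Route-2) yield 23/21, and no column does worse for the inspector. The mix makes the smuggler indifferent and guarantees 23/21, so it is optimal.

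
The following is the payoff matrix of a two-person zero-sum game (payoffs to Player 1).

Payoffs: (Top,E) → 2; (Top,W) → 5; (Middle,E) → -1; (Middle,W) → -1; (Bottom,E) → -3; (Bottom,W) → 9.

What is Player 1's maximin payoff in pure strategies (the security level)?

Row minima: Top → 2, Middle → -1, Bottom → -3.
The best of these is 2.

2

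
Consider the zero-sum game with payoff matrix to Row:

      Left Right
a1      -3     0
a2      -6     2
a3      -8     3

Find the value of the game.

-3

Row minima: a1 → -3, a2 → -6, a3 → -8; maximin = -3.
Column maxima: Left → -3, Right → 3; minimax = -3.
Since maximin = minimax = -3, there is a saddle point and the value is -3.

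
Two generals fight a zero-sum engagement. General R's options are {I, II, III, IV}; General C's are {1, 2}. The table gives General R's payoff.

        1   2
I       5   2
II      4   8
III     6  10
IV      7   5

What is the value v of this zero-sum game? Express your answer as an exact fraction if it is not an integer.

Row minima: I → 2, II → 4, III → 6, IV → 5; maximin = 6.
Column maxima: 1 → 7, 2 → 10; minimax = 7.
6 ≠ 7, so there is no saddle point; optimal play is mixed.
I is strictly dominated by III, so General R never plays it.
II is strictly dominated by III, so General R never plays it.
On the remaining 2×2 (III, IV vs 1, 2):
Let General R play III with probability p. Expected payoff against 1: 6p + 7(1−p) = −p + 7; against 2: 10p + 5(1−p) = 5p + 5.
Setting these equal: −p + 7 = 5p + 5 ⇒ −6p = -2 ⇒ p = 1/3, and the value is (-1)·(1/3) + 7 = 20/3.
For General C: with q = P(1), equating III's and IV's payoffs gives −4q + 10 = 2q + 5 ⇒ q = 5/6.

20/3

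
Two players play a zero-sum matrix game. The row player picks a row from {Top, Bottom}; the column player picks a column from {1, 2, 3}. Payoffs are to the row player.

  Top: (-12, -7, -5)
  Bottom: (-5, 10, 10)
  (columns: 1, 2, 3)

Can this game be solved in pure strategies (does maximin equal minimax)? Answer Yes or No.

Row minima: Top → -12, Bottom → -5; maximin = -5.
Column maxima: 1 → -5, 2 → 10, 3 → 10; minimax = -5.
maximin = minimax = -5, so a saddle point exists.

Yes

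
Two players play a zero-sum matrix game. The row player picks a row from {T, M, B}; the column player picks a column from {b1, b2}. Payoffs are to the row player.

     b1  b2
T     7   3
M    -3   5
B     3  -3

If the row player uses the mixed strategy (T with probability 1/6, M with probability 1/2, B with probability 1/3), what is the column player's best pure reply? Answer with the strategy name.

b1

If the column player plays b1, the row player's expected payoff is (1/6)·7 + (1/2)·(-3) + (1/3)·3 = 2/3.
If the column player plays b2, the row player's expected payoff is (1/6)·3 + (1/2)·5 + (1/3)·(-3) = 2.
The column player minimizes the row player's payoff; the smallest is 2/3, so the best response is b1.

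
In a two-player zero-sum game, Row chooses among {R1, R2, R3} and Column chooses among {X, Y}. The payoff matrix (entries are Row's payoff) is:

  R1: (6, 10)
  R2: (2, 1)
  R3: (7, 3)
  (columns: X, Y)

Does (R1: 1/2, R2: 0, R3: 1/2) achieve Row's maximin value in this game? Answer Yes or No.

Yes

Against X this mix gives (1/2)·6 + (1/2)·7 = 13/2.
Against Y this mix gives (1/2)·10 + (1/2)·3 = 13/2.
All of Column's active replies (X, Y) yield 13/2, and no column does worse for Row. The mix makes Column indifferent and guarantees 13/2, so it is optimal.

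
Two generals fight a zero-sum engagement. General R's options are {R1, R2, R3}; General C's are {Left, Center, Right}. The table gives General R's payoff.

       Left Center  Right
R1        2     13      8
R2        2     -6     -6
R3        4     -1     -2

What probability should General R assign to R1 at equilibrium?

1/2

Row minima: R1 → 2, R2 → -6, R3 → -2; maximin = 2.
Column maxima: Left → 4, Center → 13, Right → 8; minimax = 4.
2 ≠ 4, so there is no saddle point; optimal play is mixed.
R2 is strictly dominated by R3, so General R never plays it.
With R2 eliminated, Center is strictly dominated by Right (it gives General R strictly more in every remaining row), so General C never plays it.
On the remaining 2×2 (R1, R3 vs Left, Right):
Let General R play R1 with probability p. Expected payoff against Left: 2p + 4(1−p) = −2p + 4; against Right: 8p + (-2)(1−p) = 10p − 2.
Setting these equal: −2p + 4 = 10p − 2 ⇒ −12p = -6 ⇒ p = 1/2, and the value is (-2)·(1/2) + 4 = 3.
For General C: with q = P(Left), equating R1's and R3's payoffs gives −6q + 8 = 6q − 2 ⇒ q = 5/6.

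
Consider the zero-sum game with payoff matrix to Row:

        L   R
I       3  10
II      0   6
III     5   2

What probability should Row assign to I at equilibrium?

3/10

Row minima: I → 3, II → 0, III → 2; maximin = 3.
Column maxima: L → 5, R → 10; minimax = 5.
3 ≠ 5, so there is no saddle point; optimal play is mixed.
II is strictly dominated by I, so Row never plays it.
On the remaining 2×2 (I, III vs L, R):
Let Row play I with probability p. Expected payoff against L: 3p + 5(1−p) = −2p + 5; against R: 10p + 2(1−p) = 8p + 2.
Setting these equal: −2p + 5 = 8p + 2 ⇒ −10p = -3 ⇒ p = 3/10, and the value is (-2)·(3/10) + 5 = 22/5.
For Column: with q = P(L), equating I's and III's payoffs gives −7q + 10 = 3q + 2 ⇒ q = 4/5.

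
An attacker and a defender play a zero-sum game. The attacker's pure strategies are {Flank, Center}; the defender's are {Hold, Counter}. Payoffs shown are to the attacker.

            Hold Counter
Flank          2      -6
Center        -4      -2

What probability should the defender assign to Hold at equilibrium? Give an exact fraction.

2/5

Row minima: Flank → -6, Center → -4; maximin = -4.
Column maxima: Hold → 2, Counter → -2; minimax = -2.
-4 ≠ -2, so there is no saddle point; optimal play is mixed.
Let the attacker play Flank with probability p. Expected payoff against Hold: 2p + (-4)(1−p) = 6p − 4; against Counter: (-6)p + (-2)(1−p) = −4p − 2.
Setting these equal: 6p − 4 = −4p − 2 ⇒ 10p = 2 ⇒ p = 1/5, and the value is (6)·(1/5) − 4 = -14/5.
For the defender: with q = P(Hold), equating Flank's and Center's payoffs gives 8q − 6 = −2q − 2 ⇒ q = 2/5.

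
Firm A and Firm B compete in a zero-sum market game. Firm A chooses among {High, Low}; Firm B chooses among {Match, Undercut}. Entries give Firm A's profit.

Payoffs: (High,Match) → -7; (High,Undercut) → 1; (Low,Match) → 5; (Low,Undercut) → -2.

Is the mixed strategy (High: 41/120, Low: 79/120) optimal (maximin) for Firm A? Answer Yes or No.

No

Against Match this mix gives (41/120)·(-7) + (79/120)·5 = 9/10.
Against Undercut this mix gives (41/120)·1 + (79/120)·(-2) = -39/40.
Firm B will play Undercut, holding Firm A to -39/40. Shifting weight toward the row that does better against Undercut would raise this floor (the equalizing mix achieves -3/5 against both Undercut and Match), so the proposed strategy is not optimal.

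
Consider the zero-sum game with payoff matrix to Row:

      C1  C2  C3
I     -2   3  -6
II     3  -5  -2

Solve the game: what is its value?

Row minima: I → -6, II → -5; maximin = -5.
Column maxima: C1 → 3, C2 → 3, C3 → -2; minimax = -2.
-5 ≠ -2, so there is no saddle point; optimal play is mixed.
C1 is strictly dominated by C3 (it gives Row strictly more in every row), so Column never plays it.
On the remaining 2×2 (I, II vs C2, C3):
Let Row play I with probability p. Expected payoff against C2: 3p + (-5)(1−p) = 8p − 5; against C3: (-6)p + (-2)(1−p) = −4p − 2.
Setting these equal: 8p − 5 = −4p − 2 ⇒ 12p = 3 ⇒ p = 1/4, and the value is (8)·(1/4) − 5 = -3.
For Column: with q = P(C2), equating I's and II's payoffs gives 9q − 6 = −3q − 2 ⇒ q = 1/3.

-3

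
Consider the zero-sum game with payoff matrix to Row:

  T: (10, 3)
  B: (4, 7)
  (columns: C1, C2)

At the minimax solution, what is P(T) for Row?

3/10

Row minima: T → 3, B → 4; maximin = 4.
Column maxima: C1 → 10, C2 → 7; minimax = 7.
4 ≠ 7, so there is no saddle point; optimal play is mixed.
Let Row play T with probability p. Expected payoff against C1: 10p + 4(1−p) = 6p + 4; against C2: 3p + 7(1−p) = −4p + 7.
Setting these equal: 6p + 4 = −4p + 7 ⇒ 10p = 3 ⇒ p = 3/10, and the value is (6)·(3/10) + 4 = 29/5.
For Column: with q = P(C1), equating T's and B's payoffs gives 7q + 3 = −3q + 7 ⇒ q = 2/5.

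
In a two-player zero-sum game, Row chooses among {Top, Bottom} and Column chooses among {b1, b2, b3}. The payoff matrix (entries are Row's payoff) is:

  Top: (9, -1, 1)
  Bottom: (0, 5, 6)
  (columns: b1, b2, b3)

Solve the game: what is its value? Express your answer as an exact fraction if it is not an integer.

Row minima: Top → -1, Bottom → 0; maximin = 0.
Column maxima: b1 → 9, b2 → 5, b3 → 6; minimax = 5.
0 ≠ 5, so there is no saddle point; optimal play is mixed.
b3 is strictly dominated by b2 (it gives Row strictly more in every row), so Column never plays it.
On the remaining 2×2 (Top, Bottom vs b1, b2):
Let Row play Top with probability p. Expected payoff against b1: 9p + 0(1−p) = 9p; against b2: (-1)p + 5(1−p) = −6p + 5.
Setting these equal: 9p = −6p + 5 ⇒ 15p = 5 ⇒ p = 1/3, and the value is (9)·(1/3) = 3.
For Column: with q = P(b1), equating Top's and Bottom's payoffs gives 10q − 1 = −5q + 5 ⇒ q = 2/5.

3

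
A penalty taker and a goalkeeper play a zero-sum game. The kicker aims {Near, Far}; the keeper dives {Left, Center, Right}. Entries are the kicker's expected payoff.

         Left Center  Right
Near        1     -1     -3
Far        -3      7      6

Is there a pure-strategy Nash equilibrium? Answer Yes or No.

Row minima: Near → -3, Far → -3; maximin = -3.
Column maxima: Left → 1, Center → 7, Right → 6; minimax = 1.
-3 ≠ 1, so no pure-strategy equilibrium exists.

No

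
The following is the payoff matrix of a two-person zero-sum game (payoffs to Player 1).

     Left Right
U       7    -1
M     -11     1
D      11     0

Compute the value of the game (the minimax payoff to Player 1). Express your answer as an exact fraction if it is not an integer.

Row minima: U → -1, M → -11, D → 0; maximin = 0.
Column maxima: Left → 11, Right → 1; minimax = 1.
0 ≠ 1, so there is no saddle point; optimal play is mixed.
U is strictly dominated by D, so Player 1 never plays it.
On the remaining 2×2 (M, D vs Left, Right):
Let Player 1 play M with probability p. Expected payoff against Left: (-11)p + 11(1−p) = −22p + 11; against Right: 1p + 0(1−p) = p.
Setting these equal: −22p + 11 = p ⇒ −23p = -11 ⇒ p = 11/23, and the value is (-22)·(11/23) + 11 = 11/23.
For Player 2: with q = P(Left), equating M's and D's payoffs gives −12q + 1 = 11q ⇒ q = 1/23.

11/23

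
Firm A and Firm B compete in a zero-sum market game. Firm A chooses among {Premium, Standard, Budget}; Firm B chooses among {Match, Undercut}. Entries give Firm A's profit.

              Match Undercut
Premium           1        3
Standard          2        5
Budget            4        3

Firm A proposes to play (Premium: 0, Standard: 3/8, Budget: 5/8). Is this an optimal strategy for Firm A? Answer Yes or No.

Against Match this mix gives (3/8)·2 + (5/8)·4 = 13/4.
Against Undercut this mix gives (3/8)·5 + (5/8)·3 = 15/4.
Firm B will play Match, holding Firm A to 13/4. Shifting weight toward the row that does better against Match would raise this floor (the equalizing mix achieves 7/2 against both Match and Undercut), so the proposed strategy is not optimal.

No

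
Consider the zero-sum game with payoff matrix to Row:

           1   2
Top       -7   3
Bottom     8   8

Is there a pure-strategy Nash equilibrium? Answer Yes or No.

Row minima: Top → -7, Bottom → 8; maximin = 8.
Column maxima: 1 → 8, 2 → 8; minimax = 8.
maximin = minimax = 8, so a saddle point exists.

Yes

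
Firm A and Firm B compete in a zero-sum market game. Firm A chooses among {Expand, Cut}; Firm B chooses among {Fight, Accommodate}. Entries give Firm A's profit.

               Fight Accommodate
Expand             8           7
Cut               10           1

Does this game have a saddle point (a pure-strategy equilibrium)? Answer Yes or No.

Row minima: Expand → 7, Cut → 1; maximin = 7.
Column maxima: Fight → 10, Accommodate → 7; minimax = 7.
maximin = minimax = 7, so a saddle point exists.

Yes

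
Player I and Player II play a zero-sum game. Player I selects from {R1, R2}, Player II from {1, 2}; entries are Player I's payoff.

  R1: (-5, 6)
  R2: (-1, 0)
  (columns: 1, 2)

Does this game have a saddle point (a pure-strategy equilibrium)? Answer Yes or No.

Yes

Row minima: R1 → -5, R2 → -1; maximin = -1.
Column maxima: 1 → -1, 2 → 6; minimax = -1.
maximin = minimax = -1, so a saddle point exists.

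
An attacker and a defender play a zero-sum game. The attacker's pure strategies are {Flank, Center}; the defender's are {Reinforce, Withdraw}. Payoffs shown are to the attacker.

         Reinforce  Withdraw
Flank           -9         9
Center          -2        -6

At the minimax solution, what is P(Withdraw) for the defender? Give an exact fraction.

7/22

Row minima: Flank → -9, Center → -6; maximin = -6.
Column maxima: Reinforce → -2, Withdraw → 9; minimax = -2.
-6 ≠ -2, so there is no saddle point; optimal play is mixed.
Let the attacker play Flank with probability p. Expected payoff against Reinforce: (-9)p + (-2)(1−p) = −7p − 2; against Withdraw: 9p + (-6)(1−p) = 15p − 6.
Setting these equal: −7p − 2 = 15p − 6 ⇒ −22p = -4 ⇒ p = 2/11, and the value is (-7)·(2/11) − 2 = -36/11.
For the defender: with q = P(Reinforce), equating Flank's and Center's payoffs gives −18q + 9 = 4q − 6 ⇒ q = 15/22.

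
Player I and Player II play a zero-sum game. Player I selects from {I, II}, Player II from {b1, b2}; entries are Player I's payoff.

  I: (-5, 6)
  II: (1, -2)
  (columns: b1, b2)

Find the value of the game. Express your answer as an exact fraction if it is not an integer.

Row minima: I → -5, II → -2; maximin = -2.
Column maxima: b1 → 1, b2 → 6; minimax = 1.
-2 ≠ 1, so there is no saddle point; optimal play is mixed.
Let Player I play I with probability p. Expected payoff against b1: (-5)p + 1(1−p) = −6p + 1; against b2: 6p + (-2)(1−p) = 8p − 2.
Setting these equal: −6p + 1 = 8p − 2 ⇒ −14p = -3 ⇒ p = 3/14, and the value is (-6)·(3/14) + 1 = -2/7.
For Player II: with q = P(b1), equating I's and II's payoffs gives −11q + 6 = 3q − 2 ⇒ q = 4/7.

-2/7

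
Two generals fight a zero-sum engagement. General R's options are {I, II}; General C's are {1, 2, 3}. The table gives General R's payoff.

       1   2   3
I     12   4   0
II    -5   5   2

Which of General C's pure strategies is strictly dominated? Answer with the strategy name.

3 holds General R's payoff strictly below 2 in every row: 0 < 4, 2 < 5.
So 2 is strictly dominated for General C.

2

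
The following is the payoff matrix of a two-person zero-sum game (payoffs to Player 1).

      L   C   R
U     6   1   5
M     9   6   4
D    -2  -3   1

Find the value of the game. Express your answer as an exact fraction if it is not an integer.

Row minima: U → 1, M → 4, D → -3; maximin = 4.
Column maxima: L → 9, C → 6, R → 5; minimax = 5.
4 ≠ 5, so there is no saddle point; optimal play is mixed.
D is strictly dominated by U, so Player 1 never plays it.
L is strictly dominated by C (it gives Player 1 strictly more in every row), so Player 2 never plays it.
On the remaining 2×2 (U, M vs C, R):
Let Player 1 play U with probability p. Expected payoff against C: 1p + 6(1−p) = −5p + 6; against R: 5p + 4(1−p) = p + 4.
Setting these equal: −5p + 6 = p + 4 ⇒ −6p = -2 ⇒ p = 1/3, and the value is (-5)·(1/3) + 6 = 13/3.
For Player 2: with q = P(C), equating U's and M's payoffs gives −4q + 5 = 2q + 4 ⇒ q = 1/6.

13/3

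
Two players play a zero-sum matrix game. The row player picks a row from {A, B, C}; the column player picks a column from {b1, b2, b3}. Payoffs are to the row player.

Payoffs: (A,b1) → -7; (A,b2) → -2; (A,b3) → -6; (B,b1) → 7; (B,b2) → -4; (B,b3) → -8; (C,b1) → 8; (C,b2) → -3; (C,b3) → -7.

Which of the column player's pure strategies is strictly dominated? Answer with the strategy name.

b2

b3 holds the row player's payoff strictly below b2 in every row: -6 < -2, -8 < -4, -7 < -3.
So b2 is strictly dominated for the column player.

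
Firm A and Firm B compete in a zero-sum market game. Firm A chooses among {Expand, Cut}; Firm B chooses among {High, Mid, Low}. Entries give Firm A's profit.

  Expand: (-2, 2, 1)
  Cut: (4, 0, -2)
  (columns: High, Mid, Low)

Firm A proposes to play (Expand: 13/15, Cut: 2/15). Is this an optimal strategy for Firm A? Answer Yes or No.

Against High this mix gives (13/15)·(-2) + (2/15)·4 = -6/5.
Against Mid this mix gives (13/15)·2 + (2/15)·0 = 26/15.
Against Low this mix gives (13/15)·1 + (2/15)·(-2) = 3/5.
Firm B will play High, holding Firm A to -6/5. Shifting weight toward the row that does better against High would raise this floor (the equalizing mix achieves 0 against both High and Low), so the proposed strategy is not optimal.

No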